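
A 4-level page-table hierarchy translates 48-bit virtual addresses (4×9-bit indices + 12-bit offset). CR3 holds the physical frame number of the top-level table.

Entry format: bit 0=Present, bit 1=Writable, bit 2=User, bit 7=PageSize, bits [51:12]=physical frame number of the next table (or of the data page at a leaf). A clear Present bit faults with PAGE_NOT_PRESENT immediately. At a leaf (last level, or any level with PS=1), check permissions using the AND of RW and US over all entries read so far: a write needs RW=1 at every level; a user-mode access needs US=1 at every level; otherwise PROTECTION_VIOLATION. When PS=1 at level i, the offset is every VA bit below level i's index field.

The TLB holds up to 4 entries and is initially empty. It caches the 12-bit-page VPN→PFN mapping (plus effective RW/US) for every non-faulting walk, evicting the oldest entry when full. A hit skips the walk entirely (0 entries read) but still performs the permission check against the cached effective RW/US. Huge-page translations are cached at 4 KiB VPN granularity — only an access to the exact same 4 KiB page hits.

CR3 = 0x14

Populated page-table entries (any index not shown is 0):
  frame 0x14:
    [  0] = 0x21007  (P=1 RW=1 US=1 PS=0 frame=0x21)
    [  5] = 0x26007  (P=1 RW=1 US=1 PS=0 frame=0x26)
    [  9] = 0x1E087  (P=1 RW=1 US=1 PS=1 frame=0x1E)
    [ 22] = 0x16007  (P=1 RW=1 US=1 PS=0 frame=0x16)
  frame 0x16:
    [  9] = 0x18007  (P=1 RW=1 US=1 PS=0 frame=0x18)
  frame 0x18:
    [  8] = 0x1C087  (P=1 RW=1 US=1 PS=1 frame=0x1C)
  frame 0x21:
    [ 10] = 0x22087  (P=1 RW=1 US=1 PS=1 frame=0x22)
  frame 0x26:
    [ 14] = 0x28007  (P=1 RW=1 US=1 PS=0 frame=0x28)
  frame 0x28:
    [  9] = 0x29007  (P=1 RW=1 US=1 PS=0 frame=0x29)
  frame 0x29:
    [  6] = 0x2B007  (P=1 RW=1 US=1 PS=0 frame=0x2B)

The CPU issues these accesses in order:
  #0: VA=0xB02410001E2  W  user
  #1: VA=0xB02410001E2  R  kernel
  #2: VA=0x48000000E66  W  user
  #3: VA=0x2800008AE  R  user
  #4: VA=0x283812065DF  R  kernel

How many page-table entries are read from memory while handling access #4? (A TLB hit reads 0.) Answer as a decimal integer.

Trace:
#0 VA=0xB02410001E2 (w,user):
  lvl0: tbl 0x14, slot 22 ⇒ 0x16007 (P1/RW1/US1/PS0)
  lvl1: tbl 0x16, slot 9 ⇒ 0x18007 (P1/RW1/US1/PS0)
  lvl2: tbl 0x18, slot 8 ⇒ 0x1C087 (P1/RW1/US1/PS1)
  ⇒ phys 0x1C1E2 (huge @L2)  [3 reads]
#1 VA=0xB02410001E2 (r,kernel):
  TLB hit vpn=0xB0241000 → PA=0x1C1E2
#2 VA=0x48000000E66 (w,user):
  lvl0: tbl 0x14, slot 9 ⇒ 0x1E087 (P1/RW1/US1/PS1)
  ⇒ phys 0x1EE66 (huge @L0)  [1 reads]
#3 VA=0x2800008AE (r,user):
  lvl0: tbl 0x14, slot 0 ⇒ 0x21007 (P1/RW1/US1/PS0)
  lvl1: tbl 0x21, slot 10 ⇒ 0x22087 (P1/RW1/US1/PS1)
  ⇒ phys 0x228AE (huge @L1)  [2 reads]
#4 VA=0x283812065DF (r,kernel):
  lvl0: tbl 0x14, slot 5 ⇒ 0x26007 (P1/RW1/US1/PS0)
  lvl1: tbl 0x26, slot 14 ⇒ 0x28007 (P1/RW1/US1/PS0)
  lvl2: tbl 0x28, slot 9 ⇒ 0x29007 (P1/RW1/US1/PS0)
  lvl3: tbl 0x29, slot 6 ⇒ 0x2B007 (P1/RW1/US1/PS0)
  ⇒ phys 0x2B5DF  [4 reads]

Entries read for #4: 4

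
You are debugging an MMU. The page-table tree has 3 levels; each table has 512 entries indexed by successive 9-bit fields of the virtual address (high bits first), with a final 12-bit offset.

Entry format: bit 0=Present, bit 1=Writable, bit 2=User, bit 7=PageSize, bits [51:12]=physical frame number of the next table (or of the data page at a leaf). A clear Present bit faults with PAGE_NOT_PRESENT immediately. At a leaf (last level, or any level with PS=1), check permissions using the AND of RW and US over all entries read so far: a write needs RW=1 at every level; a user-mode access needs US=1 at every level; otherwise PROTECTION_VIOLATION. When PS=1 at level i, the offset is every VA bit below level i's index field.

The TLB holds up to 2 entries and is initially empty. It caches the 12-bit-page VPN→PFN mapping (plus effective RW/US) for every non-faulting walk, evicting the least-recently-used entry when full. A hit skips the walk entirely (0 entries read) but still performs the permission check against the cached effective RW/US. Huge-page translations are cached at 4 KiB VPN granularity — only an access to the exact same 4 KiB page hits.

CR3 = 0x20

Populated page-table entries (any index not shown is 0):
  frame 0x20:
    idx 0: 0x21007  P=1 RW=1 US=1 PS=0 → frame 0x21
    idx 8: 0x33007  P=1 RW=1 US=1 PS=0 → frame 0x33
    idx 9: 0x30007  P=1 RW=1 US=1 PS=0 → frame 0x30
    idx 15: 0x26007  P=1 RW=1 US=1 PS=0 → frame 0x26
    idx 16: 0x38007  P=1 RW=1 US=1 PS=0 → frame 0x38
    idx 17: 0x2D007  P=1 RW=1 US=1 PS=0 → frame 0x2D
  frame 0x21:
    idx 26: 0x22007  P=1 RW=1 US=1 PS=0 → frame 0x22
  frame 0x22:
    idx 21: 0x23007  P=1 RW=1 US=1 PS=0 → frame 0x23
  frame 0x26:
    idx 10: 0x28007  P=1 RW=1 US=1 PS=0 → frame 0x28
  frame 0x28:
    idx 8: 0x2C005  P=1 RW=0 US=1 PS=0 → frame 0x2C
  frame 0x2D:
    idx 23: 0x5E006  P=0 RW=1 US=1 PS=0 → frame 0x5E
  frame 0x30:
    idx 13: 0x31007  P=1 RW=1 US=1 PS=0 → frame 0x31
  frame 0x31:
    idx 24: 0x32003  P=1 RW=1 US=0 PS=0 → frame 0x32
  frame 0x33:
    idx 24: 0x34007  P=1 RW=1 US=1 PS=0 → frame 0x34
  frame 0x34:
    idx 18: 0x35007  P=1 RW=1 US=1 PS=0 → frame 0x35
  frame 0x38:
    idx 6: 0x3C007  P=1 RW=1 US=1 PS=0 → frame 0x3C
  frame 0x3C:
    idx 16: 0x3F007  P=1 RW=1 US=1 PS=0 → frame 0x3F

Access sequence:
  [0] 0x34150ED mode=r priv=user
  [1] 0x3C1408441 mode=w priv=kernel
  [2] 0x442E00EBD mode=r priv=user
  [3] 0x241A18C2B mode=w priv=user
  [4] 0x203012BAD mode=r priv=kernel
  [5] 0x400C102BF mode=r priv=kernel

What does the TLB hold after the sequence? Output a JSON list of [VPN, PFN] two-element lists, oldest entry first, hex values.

Trace:
#0 VA=0x34150ED (r,user):
  L0 @0x20[0] → 0x21007  P=1,RW=1,US=1,PS=0
  L1 @0x21[26] → 0x22007  P=1,RW=1,US=1,PS=0
  L2 @0x22[21] → 0x23007  P=1,RW=1,US=1,PS=0
  → PA=0x230ED  (3 entries read)
#1 VA=0x3C1408441 (w,kernel):
  L0 @0x20[15] → 0x26007  P=1,RW=1,US=1,PS=0
  L1 @0x26[10] → 0x28007  P=1,RW=1,US=1,PS=0
  L2 @0x28[8] → 0x2C005  P=1,RW=0,US=1,PS=0
  → PROTECTION_VIOLATION  (3 entries read)
#2 VA=0x442E00EBD (r,user):
  L0 @0x20[17] → 0x2D007  P=1,RW=1,US=1,PS=0
  L1 @0x2D[23] → 0x5E006  P=0,RW=1,US=1,PS=0
  → PAGE_NOT_PRESENT  (2 entries read)
#3 VA=0x241A18C2B (w,user):
  L0 @0x20[9] → 0x30007  P=1,RW=1,US=1,PS=0
  L1 @0x30[13] → 0x31007  P=1,RW=1,US=1,PS=0
  L2 @0x31[24] → 0x32003  P=1,RW=1,US=0,PS=0
  → PROTECTION_VIOLATION  (3 entries read)
#4 VA=0x203012BAD (r,kernel):
  L0 @0x20[8] → 0x33007  P=1,RW=1,US=1,PS=0
  L1 @0x33[24] → 0x34007  P=1,RW=1,US=1,PS=0
  L2 @0x34[18] → 0x35007  P=1,RW=1,US=1,PS=0
  → PA=0x35BAD  (3 entries read)
#5 VA=0x400C102BF (r,kernel):
  L0 @0x20[16] → 0x38007  P=1,RW=1,US=1,PS=0
  L1 @0x38[6] → 0x3C007  P=1,RW=1,US=1,PS=0
  L2 @0x3C[16] → 0x3F007  P=1,RW=1,US=1,PS=0
  → PA=0x3F2BF  (3 entries read)

TLB: [["0x203012", "0x35"], ["0x400C10", "0x3F"]]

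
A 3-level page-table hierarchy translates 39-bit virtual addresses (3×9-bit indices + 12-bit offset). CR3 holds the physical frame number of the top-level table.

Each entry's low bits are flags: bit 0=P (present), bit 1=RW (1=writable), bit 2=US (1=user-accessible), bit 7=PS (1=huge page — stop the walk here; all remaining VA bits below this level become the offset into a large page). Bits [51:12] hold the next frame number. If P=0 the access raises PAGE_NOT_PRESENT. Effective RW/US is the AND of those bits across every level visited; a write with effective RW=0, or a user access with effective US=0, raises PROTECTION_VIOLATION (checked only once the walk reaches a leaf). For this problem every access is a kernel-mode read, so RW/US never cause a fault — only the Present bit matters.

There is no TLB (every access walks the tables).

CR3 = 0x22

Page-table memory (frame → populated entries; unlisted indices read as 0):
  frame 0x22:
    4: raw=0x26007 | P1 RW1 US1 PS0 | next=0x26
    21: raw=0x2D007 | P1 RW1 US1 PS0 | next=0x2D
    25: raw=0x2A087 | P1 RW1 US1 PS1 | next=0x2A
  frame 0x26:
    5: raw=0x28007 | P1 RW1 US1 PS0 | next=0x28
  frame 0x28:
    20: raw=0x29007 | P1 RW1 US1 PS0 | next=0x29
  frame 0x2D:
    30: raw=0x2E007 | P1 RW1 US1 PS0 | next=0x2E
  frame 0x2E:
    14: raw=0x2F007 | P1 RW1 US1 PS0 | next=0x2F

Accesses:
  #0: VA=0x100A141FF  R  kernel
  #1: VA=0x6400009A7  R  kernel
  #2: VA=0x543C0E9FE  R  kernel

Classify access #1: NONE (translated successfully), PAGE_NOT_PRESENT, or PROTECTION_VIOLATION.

Walk each access:
#0 VA=0x100A141FF (r,kernel):
  [0] read 0x22 idx=4: raw=0x26007 flags P=1 W=1 U=1 S=0
  [1] read 0x26 idx=5: raw=0x28007 flags P=1 W=1 U=1 S=0
  [2] read 0x28 idx=20: raw=0x29007 flags P=1 W=1 U=1 S=0
  → PA=0x291FF  (3 entries read)
#1 VA=0x6400009A7 (r,kernel):
  [0] read 0x22 idx=25: raw=0x2A087 flags P=1 W=1 U=1 S=1
  → PA=0x2A9A7 (huge @L0)  (1 entries read)
#2 VA=0x543C0E9FE (r,kernel):
  [0] read 0x22 idx=21: raw=0x2D007 flags P=1 W=1 U=1 S=0
  [1] read 0x2D idx=30: raw=0x2E007 flags P=1 W=1 U=1 S=0
  [2] read 0x2E idx=14: raw=0x2F007 flags P=1 W=1 U=1 S=0
  → PA=0x2F9FE  (3 entries read)

Access #1 fault: NONE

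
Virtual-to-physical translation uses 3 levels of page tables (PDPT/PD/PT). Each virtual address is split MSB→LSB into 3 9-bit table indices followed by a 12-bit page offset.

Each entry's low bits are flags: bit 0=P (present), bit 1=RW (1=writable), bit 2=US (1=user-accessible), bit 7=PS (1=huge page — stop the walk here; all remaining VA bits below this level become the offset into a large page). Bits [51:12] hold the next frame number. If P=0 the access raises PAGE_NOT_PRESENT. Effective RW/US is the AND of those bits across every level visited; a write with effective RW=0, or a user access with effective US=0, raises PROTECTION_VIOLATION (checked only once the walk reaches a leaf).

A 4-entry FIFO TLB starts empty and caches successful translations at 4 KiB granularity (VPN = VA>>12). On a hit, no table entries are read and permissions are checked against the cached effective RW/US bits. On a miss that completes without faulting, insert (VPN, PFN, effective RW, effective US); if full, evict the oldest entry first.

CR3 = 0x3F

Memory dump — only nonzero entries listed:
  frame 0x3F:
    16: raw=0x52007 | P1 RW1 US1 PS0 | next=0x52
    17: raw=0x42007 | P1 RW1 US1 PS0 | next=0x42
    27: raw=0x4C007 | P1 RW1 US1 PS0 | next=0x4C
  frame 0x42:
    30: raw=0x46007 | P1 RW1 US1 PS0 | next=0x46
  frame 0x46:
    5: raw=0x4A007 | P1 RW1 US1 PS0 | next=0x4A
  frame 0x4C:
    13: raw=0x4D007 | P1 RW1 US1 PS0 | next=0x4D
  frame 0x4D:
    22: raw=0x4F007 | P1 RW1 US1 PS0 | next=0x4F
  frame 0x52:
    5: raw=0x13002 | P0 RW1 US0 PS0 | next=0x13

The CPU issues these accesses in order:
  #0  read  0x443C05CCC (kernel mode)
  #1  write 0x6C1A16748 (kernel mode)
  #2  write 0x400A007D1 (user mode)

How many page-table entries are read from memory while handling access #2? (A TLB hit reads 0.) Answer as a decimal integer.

Trace:
#0 VA=0x443C05CCC (r,kernel):
  L0 @0x3F[17] → 0x42007  P=1,RW=1,US=1,PS=0
  L1 @0x42[30] → 0x46007  P=1,RW=1,US=1,PS=0
  L2 @0x46[5] → 0x4A007  P=1,RW=1,US=1,PS=0
  ✓ 0x4ACCC  — 3 lookups
#1 VA=0x6C1A16748 (w,kernel):
  L0 @0x3F[27] → 0x4C007  P=1,RW=1,US=1,PS=0
  L1 @0x4C[13] → 0x4D007  P=1,RW=1,US=1,PS=0
  L2 @0x4D[22] → 0x4F007  P=1,RW=1,US=1,PS=0
  ✓ 0x4F748  — 3 lookups
#2 VA=0x400A007D1 (w,user):
  L0 @0x3F[16] → 0x52007  P=1,RW=1,US=1,PS=0
  L1 @0x52[5] → 0x13002  P=0,RW=1,US=0,PS=0
  → PAGE_NOT_PRESENT  (2 entries read)

Entries read for #2: 2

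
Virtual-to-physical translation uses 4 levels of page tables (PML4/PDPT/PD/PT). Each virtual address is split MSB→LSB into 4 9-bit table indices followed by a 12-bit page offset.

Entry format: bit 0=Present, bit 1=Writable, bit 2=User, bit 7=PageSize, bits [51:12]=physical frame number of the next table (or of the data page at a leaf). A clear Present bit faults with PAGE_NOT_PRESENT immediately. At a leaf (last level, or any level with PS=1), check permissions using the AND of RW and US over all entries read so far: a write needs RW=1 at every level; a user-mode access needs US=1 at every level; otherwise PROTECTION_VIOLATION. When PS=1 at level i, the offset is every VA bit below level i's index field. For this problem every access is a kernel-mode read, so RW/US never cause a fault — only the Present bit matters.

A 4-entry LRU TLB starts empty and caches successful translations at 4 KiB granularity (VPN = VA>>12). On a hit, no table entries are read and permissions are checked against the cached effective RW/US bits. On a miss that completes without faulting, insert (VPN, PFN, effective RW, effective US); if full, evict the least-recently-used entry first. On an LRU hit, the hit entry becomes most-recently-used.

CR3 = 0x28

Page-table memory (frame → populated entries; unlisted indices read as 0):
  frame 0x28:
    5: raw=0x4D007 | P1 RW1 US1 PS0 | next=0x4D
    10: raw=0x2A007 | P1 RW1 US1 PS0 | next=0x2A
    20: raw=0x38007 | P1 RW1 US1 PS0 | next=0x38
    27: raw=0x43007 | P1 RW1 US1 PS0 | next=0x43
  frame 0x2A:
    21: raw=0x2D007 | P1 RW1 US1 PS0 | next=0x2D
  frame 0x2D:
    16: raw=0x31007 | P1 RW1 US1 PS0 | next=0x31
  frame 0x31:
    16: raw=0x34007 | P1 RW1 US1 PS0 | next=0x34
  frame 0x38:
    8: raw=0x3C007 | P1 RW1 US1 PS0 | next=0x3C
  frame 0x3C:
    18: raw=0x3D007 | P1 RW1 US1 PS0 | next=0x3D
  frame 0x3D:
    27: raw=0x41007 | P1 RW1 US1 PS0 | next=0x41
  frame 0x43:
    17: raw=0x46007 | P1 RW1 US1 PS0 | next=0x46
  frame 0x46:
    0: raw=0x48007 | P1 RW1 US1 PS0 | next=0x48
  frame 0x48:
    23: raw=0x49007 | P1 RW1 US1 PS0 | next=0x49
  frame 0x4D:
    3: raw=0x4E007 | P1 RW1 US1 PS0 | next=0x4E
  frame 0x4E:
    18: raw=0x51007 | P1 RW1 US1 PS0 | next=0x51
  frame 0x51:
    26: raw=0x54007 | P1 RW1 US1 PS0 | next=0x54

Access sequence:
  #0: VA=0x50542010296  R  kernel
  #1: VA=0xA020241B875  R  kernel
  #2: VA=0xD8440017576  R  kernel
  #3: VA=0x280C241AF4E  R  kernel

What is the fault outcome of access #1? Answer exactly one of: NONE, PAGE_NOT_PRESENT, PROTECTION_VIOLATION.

Per-access translation:
#0 VA=0x50542010296 (r,kernel):
  [0] read 0x28 idx=10: raw=0x2A007 flags P=1 W=1 U=1 S=0
  [1] read 0x2A idx=21: raw=0x2D007 flags P=1 W=1 U=1 S=0
  [2] read 0x2D idx=16: raw=0x31007 flags P=1 W=1 U=1 S=0
  [3] read 0x31 idx=16: raw=0x34007 flags P=1 W=1 U=1 S=0
  → PA=0x34296  (4 entries read)
#1 VA=0xA020241B875 (r,kernel):
  [0] read 0x28 idx=20: raw=0x38007 flags P=1 W=1 U=1 S=0
  [1] read 0x38 idx=8: raw=0x3C007 flags P=1 W=1 U=1 S=0
  [2] read 0x3C idx=18: raw=0x3D007 flags P=1 W=1 U=1 S=0
  [3] read 0x3D idx=27: raw=0x41007 flags P=1 W=1 U=1 S=0
  → PA=0x41875  (4 entries read)
#2 VA=0xD8440017576 (r,kernel):
  [0] read 0x28 idx=27: raw=0x43007 flags P=1 W=1 U=1 S=0
  [1] read 0x43 idx=17: raw=0x46007 flags P=1 W=1 U=1 S=0
  [2] read 0x46 idx=0: raw=0x48007 flags P=1 W=1 U=1 S=0
  [3] read 0x48 idx=23: raw=0x49007 flags P=1 W=1 U=1 S=0
  → PA=0x49576  (4 entries read)
#3 VA=0x280C241AF4E (r,kernel):
  [0] read 0x28 idx=5: raw=0x4D007 flags P=1 W=1 U=1 S=0
  [1] read 0x4D idx=3: raw=0x4E007 flags P=1 W=1 U=1 S=0
  [2] read 0x4E idx=18: raw=0x51007 flags P=1 W=1 U=1 S=0
  [3] read 0x51 idx=26: raw=0x54007 flags P=1 W=1 U=1 S=0
  → PA=0x54F4E  (4 entries read)

Access #1 fault: NONE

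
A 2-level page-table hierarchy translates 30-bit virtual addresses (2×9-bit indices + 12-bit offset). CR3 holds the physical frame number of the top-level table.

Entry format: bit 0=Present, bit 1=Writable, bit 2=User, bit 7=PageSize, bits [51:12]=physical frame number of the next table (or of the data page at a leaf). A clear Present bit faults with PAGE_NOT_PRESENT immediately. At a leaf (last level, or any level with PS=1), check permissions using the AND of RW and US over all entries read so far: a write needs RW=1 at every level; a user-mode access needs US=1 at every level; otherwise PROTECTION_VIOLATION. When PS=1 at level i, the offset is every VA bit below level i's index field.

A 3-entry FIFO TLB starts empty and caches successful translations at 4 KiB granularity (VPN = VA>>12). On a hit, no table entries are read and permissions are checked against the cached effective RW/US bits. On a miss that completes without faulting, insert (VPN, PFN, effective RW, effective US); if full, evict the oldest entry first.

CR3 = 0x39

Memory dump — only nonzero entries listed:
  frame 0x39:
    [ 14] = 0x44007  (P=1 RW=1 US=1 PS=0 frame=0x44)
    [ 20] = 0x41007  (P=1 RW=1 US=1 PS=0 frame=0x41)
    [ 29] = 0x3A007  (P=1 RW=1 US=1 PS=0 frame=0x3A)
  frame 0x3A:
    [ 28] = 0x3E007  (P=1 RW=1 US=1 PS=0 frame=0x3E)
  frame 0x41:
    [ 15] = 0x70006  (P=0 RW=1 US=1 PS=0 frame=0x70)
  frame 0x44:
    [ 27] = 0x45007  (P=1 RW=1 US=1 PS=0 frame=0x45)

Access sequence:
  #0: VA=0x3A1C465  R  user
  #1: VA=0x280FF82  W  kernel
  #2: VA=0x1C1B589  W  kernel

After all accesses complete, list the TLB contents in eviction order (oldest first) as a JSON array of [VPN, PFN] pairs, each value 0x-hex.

Trace:
#0 VA=0x3A1C465 (r,user):
  lvl0: tbl 0x39, slot 29 ⇒ 0x3A007 (P1/RW1/US1/PS0)
  lvl1: tbl 0x3A, slot 28 ⇒ 0x3E007 (P1/RW1/US1/PS0)
  ✓ 0x3E465  — 2 lookups
#1 VA=0x280FF82 (w,kernel):
  lvl0: tbl 0x39, slot 20 ⇒ 0x41007 (P1/RW1/US1/PS0)
  lvl1: tbl 0x41, slot 15 ⇒ 0x70006 (P0/RW1/US1/PS0)
  ✗ PAGE_NOT_PRESENT  [2 reads]
#2 VA=0x1C1B589 (w,kernel):
  lvl0: tbl 0x39, slot 14 ⇒ 0x44007 (P1/RW1/US1/PS0)
  lvl1: tbl 0x44, slot 27 ⇒ 0x45007 (P1/RW1/US1/PS0)
  ✓ 0x45589  — 2 lookups

TLB: [["0x3A1C", "0x3E"], ["0x1C1B", "0x45"]]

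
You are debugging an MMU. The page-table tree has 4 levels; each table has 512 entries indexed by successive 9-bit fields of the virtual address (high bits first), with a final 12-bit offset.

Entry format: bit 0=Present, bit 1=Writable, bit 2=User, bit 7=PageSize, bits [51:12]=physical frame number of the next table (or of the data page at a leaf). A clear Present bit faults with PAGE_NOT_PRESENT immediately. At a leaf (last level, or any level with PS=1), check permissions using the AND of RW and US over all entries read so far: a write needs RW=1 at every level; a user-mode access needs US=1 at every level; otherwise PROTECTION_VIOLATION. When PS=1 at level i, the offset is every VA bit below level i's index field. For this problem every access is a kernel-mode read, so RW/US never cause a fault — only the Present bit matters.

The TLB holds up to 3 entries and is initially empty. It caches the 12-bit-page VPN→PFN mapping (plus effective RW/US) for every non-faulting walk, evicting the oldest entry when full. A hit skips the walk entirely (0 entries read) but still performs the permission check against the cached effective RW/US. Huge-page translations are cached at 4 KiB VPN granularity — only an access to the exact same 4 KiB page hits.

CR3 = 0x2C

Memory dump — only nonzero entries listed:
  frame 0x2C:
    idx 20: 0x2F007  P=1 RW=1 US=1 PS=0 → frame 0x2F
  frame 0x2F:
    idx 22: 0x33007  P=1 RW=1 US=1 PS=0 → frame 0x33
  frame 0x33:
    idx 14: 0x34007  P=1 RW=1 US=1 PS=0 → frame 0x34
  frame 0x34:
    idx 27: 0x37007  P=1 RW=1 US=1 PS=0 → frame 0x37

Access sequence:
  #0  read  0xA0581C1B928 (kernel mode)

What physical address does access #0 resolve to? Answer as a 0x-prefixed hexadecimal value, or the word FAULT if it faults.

Trace:
#0 VA=0xA0581C1B928 (r,kernel):
  [0] read 0x2C idx=20: raw=0x2F007 flags P=1 W=1 U=1 S=0
  [1] read 0x2F idx=22: raw=0x33007 flags P=1 W=1 U=1 S=0
  [2] read 0x33 idx=14: raw=0x34007 flags P=1 W=1 U=1 S=0
  [3] read 0x34 idx=27: raw=0x37007 flags P=1 W=1 U=1 S=0
  → PA=0x37928  (4 entries read)

Access #0 PA: 0x37928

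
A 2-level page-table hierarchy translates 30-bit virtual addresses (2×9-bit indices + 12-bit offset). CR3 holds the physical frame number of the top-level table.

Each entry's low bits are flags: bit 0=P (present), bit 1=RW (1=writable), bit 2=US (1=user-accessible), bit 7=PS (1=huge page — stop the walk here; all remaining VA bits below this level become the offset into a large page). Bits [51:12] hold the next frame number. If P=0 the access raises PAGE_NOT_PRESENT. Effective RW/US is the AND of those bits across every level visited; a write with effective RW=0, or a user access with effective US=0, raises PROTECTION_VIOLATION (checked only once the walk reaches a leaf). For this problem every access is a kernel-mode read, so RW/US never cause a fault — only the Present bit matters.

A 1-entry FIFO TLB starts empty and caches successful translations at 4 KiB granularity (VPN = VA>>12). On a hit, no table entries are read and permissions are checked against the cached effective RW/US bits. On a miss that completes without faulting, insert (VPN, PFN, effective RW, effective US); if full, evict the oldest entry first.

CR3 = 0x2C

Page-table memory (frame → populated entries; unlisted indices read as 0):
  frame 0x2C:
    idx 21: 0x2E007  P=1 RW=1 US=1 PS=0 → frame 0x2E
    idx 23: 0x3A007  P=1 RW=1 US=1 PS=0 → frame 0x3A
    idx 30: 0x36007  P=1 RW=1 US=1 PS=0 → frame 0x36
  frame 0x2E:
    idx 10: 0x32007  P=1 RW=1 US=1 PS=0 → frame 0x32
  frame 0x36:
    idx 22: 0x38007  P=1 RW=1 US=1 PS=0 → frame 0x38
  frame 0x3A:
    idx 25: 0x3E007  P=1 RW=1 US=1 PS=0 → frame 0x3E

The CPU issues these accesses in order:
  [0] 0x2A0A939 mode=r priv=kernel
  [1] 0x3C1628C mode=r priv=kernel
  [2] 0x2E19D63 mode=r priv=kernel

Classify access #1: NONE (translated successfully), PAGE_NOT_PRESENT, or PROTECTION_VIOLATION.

Walk each access:
#0 VA=0x2A0A939 (r,kernel):
  L0 @0x2C[21] → 0x2E007  P=1,RW=1,US=1,PS=0
  L1 @0x2E[10] → 0x32007  P=1,RW=1,US=1,PS=0
  ⇒ phys 0x32939  [2 reads]
#1 VA=0x3C1628C (r,kernel):
  L0 @0x2C[30] → 0x36007  P=1,RW=1,US=1,PS=0
  L1 @0x36[22] → 0x38007  P=1,RW=1,US=1,PS=0
  ⇒ phys 0x3828C  [2 reads]
#2 VA=0x2E19D63 (r,kernel):
  L0 @0x2C[23] → 0x3A007  P=1,RW=1,US=1,PS=0
  L1 @0x3A[25] → 0x3E007  P=1,RW=1,US=1,PS=0
  ⇒ phys 0x3ED63  [2 reads]

Access #1 fault: NONE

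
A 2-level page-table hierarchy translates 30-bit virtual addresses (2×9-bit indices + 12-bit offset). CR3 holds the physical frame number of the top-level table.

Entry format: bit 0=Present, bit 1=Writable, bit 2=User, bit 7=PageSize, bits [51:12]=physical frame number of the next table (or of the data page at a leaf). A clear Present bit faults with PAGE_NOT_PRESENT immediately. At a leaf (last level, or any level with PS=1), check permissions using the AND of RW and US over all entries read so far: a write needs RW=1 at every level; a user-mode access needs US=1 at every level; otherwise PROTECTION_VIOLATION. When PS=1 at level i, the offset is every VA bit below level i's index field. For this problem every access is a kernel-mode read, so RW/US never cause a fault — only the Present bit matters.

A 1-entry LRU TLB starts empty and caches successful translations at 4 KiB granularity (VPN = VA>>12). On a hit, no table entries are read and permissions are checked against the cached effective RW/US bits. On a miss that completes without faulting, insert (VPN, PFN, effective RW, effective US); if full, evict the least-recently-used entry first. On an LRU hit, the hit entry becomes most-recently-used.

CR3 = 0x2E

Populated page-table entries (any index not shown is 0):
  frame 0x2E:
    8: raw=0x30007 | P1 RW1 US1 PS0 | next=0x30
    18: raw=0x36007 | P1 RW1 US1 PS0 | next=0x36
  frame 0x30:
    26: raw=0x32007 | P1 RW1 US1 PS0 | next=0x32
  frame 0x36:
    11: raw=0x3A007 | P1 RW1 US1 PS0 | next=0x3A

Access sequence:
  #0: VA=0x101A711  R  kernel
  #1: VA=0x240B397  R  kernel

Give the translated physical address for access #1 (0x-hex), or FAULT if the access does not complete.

Trace:
#0 VA=0x101A711 (r,kernel):
  L0 @0x2E[8] → 0x30007  P=1,RW=1,US=1,PS=0
  L1 @0x30[26] → 0x32007  P=1,RW=1,US=1,PS=0
  ✓ 0x32711  — 2 lookups
#1 VA=0x240B397 (r,kernel):
  L0 @0x2E[18] → 0x36007  P=1,RW=1,US=1,PS=0
  L1 @0x36[11] → 0x3A007  P=1,RW=1,US=1,PS=0
  ✓ 0x3A397  — 2 lookups

Access #1 PA: 0x3A397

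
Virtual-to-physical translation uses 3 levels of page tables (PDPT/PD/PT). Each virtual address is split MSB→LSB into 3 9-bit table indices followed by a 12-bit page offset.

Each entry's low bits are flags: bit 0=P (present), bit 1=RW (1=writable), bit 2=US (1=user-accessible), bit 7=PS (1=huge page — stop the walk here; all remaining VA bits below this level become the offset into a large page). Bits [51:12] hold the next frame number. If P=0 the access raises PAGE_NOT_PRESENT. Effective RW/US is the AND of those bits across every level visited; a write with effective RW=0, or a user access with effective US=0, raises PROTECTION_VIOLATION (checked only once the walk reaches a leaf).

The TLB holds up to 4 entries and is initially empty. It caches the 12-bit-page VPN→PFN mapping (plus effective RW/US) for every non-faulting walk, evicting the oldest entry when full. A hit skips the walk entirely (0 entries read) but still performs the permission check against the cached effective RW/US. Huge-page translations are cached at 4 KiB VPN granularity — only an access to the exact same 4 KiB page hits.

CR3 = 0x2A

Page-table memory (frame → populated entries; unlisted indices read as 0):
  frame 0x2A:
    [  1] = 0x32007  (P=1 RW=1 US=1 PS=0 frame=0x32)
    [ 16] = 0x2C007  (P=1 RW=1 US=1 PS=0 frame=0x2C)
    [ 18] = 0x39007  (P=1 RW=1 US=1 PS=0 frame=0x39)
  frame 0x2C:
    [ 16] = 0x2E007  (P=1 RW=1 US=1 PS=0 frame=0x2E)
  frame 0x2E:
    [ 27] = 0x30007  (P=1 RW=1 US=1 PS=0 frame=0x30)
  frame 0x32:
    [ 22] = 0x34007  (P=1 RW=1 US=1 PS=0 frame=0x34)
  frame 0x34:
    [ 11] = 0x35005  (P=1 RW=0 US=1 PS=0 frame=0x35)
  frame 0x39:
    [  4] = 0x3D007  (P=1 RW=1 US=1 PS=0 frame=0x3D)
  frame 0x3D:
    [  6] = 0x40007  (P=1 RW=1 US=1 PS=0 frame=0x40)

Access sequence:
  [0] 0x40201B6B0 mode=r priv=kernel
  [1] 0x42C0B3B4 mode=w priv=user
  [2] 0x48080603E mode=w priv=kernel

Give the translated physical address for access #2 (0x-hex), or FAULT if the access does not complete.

Walk each access:
#0 VA=0x40201B6B0 (r,kernel):
  L0 @0x2A[16] → 0x2C007  P=1,RW=1,US=1,PS=0
  L1 @0x2C[16] → 0x2E007  P=1,RW=1,US=1,PS=0
  L2 @0x2E[27] → 0x30007  P=1,RW=1,US=1,PS=0
  → PA=0x306B0  (3 entries read)
#1 VA=0x42C0B3B4 (w,user):
  L0 @0x2A[1] → 0x32007  P=1,RW=1,US=1,PS=0
  L1 @0x32[22] → 0x34007  P=1,RW=1,US=1,PS=0
  L2 @0x34[11] → 0x35005  P=1,RW=0,US=1,PS=0
  → PROTECTION_VIOLATION  (3 entries read)
#2 VA=0x48080603E (w,kernel):
  L0 @0x2A[18] → 0x39007  P=1,RW=1,US=1,PS=0
  L1 @0x39[4] → 0x3D007  P=1,RW=1,US=1,PS=0
  L2 @0x3D[6] → 0x40007  P=1,RW=1,US=1,PS=0
  → PA=0x4003E  (3 entries read)

Access #2 PA: 0x4003E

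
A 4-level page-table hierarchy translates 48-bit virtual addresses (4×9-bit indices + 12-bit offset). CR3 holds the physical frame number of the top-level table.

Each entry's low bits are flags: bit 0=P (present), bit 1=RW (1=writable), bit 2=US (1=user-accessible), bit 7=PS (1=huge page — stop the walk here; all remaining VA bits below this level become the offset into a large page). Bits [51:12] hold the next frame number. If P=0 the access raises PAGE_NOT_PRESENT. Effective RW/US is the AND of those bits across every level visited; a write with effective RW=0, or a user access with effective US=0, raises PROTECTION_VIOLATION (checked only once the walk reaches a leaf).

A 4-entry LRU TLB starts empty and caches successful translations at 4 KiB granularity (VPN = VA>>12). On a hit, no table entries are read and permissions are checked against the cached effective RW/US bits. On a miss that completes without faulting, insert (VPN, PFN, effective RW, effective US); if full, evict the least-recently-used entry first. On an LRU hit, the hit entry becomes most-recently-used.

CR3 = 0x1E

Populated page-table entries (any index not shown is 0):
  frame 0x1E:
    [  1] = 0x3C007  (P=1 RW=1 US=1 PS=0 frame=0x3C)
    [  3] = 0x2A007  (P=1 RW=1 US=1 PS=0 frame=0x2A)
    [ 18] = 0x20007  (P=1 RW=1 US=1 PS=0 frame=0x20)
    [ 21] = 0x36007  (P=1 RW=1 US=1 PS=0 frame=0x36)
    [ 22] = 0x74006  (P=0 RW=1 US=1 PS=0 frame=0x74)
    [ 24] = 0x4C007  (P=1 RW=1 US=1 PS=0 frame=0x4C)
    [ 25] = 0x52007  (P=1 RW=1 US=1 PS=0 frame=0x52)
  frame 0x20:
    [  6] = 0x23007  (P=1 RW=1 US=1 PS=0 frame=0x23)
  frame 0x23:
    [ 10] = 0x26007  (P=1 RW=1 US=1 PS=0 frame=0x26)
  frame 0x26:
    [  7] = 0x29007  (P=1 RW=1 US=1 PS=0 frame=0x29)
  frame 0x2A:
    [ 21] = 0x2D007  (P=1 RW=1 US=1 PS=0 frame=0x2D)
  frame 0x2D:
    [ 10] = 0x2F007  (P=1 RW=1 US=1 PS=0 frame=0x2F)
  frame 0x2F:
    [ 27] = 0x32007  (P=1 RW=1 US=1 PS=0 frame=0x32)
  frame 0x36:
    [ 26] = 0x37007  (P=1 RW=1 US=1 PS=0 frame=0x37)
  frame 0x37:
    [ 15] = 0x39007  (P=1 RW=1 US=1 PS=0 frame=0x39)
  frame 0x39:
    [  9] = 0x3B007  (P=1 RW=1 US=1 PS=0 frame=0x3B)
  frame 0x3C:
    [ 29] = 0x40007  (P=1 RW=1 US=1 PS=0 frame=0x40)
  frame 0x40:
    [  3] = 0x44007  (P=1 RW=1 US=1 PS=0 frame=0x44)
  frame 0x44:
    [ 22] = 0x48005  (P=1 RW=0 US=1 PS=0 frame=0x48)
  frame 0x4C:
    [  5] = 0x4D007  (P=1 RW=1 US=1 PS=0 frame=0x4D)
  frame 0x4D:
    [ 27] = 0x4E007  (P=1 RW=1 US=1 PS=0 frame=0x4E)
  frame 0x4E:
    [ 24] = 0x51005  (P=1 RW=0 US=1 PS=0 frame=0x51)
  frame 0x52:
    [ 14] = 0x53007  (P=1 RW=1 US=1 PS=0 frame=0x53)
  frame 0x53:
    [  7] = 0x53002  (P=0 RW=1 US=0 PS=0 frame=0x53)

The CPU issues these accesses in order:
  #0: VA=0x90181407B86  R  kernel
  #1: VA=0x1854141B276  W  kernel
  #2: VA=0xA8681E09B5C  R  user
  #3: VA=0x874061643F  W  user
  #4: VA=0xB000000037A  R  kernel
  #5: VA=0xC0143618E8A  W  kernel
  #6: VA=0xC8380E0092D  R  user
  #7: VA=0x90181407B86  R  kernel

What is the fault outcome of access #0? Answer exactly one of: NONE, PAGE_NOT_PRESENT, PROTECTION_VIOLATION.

Walk each access:
#0 VA=0x90181407B86 (r,kernel):
  L0 @0x1E[18] → 0x20007  P=1,RW=1,US=1,PS=0
  L1 @0x20[6] → 0x23007  P=1,RW=1,US=1,PS=0
  L2 @0x23[10] → 0x26007  P=1,RW=1,US=1,PS=0
  L3 @0x26[7] → 0x29007  P=1,RW=1,US=1,PS=0
  ⇒ phys 0x29B86  [4 reads]
#1 VA=0x1854141B276 (w,kernel):
  L0 @0x1E[3] → 0x2A007  P=1,RW=1,US=1,PS=0
  L1 @0x2A[21] → 0x2D007  P=1,RW=1,US=1,PS=0
  L2 @0x2D[10] → 0x2F007  P=1,RW=1,US=1,PS=0
  L3 @0x2F[27] → 0x32007  P=1,RW=1,US=1,PS=0
  ⇒ phys 0x32276  [4 reads]
#2 VA=0xA8681E09B5C (r,user):
  L0 @0x1E[21] → 0x36007  P=1,RW=1,US=1,PS=0
  L1 @0x36[26] → 0x37007  P=1,RW=1,US=1,PS=0
  L2 @0x37[15] → 0x39007  P=1,RW=1,US=1,PS=0
  L3 @0x39[9] → 0x3B007  P=1,RW=1,US=1,PS=0
  ⇒ phys 0x3BB5C  [4 reads]
#3 VA=0x874061643F (w,user):
  L0 @0x1E[1] → 0x3C007  P=1,RW=1,US=1,PS=0
  L1 @0x3C[29] → 0x40007  P=1,RW=1,US=1,PS=0
  L2 @0x40[3] → 0x44007  P=1,RW=1,US=1,PS=0
  L3 @0x44[22] → 0x48005  P=1,RW=0,US=1,PS=0
  → PROTECTION_VIOLATION  (4 entries read)
#4 VA=0xB000000037A (r,kernel):
  L0 @0x1E[22] → 0x74006  P=0,RW=1,US=1,PS=0
  → PAGE_NOT_PRESENT  (1 entries read)
#5 VA=0xC0143618E8A (w,kernel):
  L0 @0x1E[24] → 0x4C007  P=1,RW=1,US=1,PS=0
  L1 @0x4C[5] → 0x4D007  P=1,RW=1,US=1,PS=0
  L2 @0x4D[27] → 0x4E007  P=1,RW=1,US=1,PS=0
  L3 @0x4E[24] → 0x51005  P=1,RW=0,US=1,PS=0
  → PROTECTION_VIOLATION  (4 entries read)
#6 VA=0xC8380E0092D (r,user):
  L0 @0x1E[25] → 0x52007  P=1,RW=1,US=1,PS=0
  L1 @0x52[14] → 0x53007  P=1,RW=1,US=1,PS=0
  L2 @0x53[7] → 0x53002  P=0,RW=1,US=0,PS=0
  → PAGE_NOT_PRESENT  (3 entries read)
#7 VA=0x90181407B86 (r,kernel):
  TLB hit vpn=0x90181407 → PA=0x29B86

Access #0 fault: NONE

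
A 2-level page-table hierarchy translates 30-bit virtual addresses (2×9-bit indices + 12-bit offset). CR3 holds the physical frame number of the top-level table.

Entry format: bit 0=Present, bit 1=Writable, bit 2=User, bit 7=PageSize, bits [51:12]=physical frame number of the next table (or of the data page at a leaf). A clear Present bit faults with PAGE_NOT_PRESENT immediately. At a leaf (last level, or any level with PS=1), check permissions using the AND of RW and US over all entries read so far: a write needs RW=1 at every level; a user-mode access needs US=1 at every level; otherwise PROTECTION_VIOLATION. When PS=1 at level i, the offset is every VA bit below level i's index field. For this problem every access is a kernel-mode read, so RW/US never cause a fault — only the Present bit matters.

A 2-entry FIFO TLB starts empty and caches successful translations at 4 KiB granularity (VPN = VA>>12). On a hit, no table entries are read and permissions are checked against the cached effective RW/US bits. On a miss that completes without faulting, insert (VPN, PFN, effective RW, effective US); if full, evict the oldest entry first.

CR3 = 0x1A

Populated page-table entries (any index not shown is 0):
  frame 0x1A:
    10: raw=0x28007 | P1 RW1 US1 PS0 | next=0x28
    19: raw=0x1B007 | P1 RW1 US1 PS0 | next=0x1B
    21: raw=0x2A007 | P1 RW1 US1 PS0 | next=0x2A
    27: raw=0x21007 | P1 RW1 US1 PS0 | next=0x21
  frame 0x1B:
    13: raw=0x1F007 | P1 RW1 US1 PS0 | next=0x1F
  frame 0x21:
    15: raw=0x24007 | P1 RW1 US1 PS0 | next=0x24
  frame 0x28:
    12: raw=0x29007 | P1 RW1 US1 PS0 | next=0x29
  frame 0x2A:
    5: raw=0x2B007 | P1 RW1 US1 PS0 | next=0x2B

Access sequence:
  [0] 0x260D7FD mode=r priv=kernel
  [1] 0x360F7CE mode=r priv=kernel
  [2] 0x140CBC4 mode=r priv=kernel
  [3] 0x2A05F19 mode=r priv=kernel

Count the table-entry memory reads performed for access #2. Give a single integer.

Per-access translation:
#0 VA=0x260D7FD (r,kernel):
  L0 @0x1A[19] → 0x1B007  P=1,RW=1,US=1,PS=0
  L1 @0x1B[13] → 0x1F007  P=1,RW=1,US=1,PS=0
  ✓ 0x1F7FD  — 2 lookups
#1 VA=0x360F7CE (r,kernel):
  L0 @0x1A[27] → 0x21007  P=1,RW=1,US=1,PS=0
  L1 @0x21[15] → 0x24007  P=1,RW=1,US=1,PS=0
  ✓ 0x247CE  — 2 lookups
#2 VA=0x140CBC4 (r,kernel):
  L0 @0x1A[10] → 0x28007  P=1,RW=1,US=1,PS=0
  L1 @0x28[12] → 0x29007  P=1,RW=1,US=1,PS=0
  ✓ 0x29BC4  — 2 lookups
#3 VA=0x2A05F19 (r,kernel):
  L0 @0x1A[21] → 0x2A007  P=1,RW=1,US=1,PS=0
  L1 @0x2A[5] → 0x2B007  P=1,RW=1,US=1,PS=0
  ✓ 0x2BF19  — 2 lookups

Entries read for #2: 2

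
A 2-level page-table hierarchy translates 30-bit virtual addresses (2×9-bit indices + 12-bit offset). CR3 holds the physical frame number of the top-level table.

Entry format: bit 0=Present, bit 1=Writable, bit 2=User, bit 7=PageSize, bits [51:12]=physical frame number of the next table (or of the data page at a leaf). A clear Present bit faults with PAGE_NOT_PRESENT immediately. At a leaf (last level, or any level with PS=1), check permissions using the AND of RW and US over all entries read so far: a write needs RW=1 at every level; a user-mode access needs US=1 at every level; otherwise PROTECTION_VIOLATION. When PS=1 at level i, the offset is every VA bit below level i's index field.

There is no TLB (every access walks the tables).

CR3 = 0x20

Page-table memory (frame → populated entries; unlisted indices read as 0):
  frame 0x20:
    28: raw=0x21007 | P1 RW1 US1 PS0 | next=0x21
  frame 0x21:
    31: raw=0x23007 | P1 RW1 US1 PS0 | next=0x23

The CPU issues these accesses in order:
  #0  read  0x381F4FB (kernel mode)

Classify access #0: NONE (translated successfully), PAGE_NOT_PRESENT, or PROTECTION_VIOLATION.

Walk each access:
#0 VA=0x381F4FB (r,kernel):
  L0 @0x20[28] → 0x21007  P=1,RW=1,US=1,PS=0
  L1 @0x21[31] → 0x23007  P=1,RW=1,US=1,PS=0
  ✓ 0x234FB  — 2 lookups

Access #0 fault: NONE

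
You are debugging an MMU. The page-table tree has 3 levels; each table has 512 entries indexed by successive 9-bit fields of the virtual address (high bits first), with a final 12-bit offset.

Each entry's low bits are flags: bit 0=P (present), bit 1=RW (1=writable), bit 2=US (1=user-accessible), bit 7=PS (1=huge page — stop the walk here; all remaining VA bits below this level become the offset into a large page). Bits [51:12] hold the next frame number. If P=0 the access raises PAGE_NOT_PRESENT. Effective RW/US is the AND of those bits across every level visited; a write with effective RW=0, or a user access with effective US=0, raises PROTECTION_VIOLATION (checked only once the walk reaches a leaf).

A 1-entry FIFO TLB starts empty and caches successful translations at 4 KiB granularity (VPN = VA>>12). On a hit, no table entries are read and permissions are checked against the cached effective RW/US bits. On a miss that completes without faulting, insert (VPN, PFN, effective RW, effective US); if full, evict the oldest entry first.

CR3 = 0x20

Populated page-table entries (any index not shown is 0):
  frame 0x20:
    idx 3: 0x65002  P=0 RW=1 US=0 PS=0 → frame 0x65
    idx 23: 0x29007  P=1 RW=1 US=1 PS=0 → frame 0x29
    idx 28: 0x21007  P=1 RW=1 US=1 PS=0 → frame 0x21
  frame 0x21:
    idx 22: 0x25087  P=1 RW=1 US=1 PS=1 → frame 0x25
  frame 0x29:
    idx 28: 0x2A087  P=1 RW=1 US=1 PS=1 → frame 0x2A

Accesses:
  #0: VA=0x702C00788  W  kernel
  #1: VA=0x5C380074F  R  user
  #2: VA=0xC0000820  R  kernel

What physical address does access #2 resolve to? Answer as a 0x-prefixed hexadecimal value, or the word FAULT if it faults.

Trace:
#0 VA=0x702C00788 (w,kernel):
  lvl0: tbl 0x20, slot 28 ⇒ 0x21007 (P1/RW1/US1/PS0)
  lvl1: tbl 0x21, slot 22 ⇒ 0x25087 (P1/RW1/US1/PS1)
  → PA=0x25788 (huge @L1)  (2 entries read)
#1 VA=0x5C380074F (r,user):
  lvl0: tbl 0x20, slot 23 ⇒ 0x29007 (P1/RW1/US1/PS0)
  lvl1: tbl 0x29, slot 28 ⇒ 0x2A087 (P1/RW1/US1/PS1)
  → PA=0x2A74F (huge @L1)  (2 entries read)
#2 VA=0xC0000820 (r,kernel):
  lvl0: tbl 0x20, slot 3 ⇒ 0x65002 (P0/RW1/US0/PS0)
  ⇒ fault: PAGE_NOT_PRESENT  — 1 lookups

Access #2 PA: FAULT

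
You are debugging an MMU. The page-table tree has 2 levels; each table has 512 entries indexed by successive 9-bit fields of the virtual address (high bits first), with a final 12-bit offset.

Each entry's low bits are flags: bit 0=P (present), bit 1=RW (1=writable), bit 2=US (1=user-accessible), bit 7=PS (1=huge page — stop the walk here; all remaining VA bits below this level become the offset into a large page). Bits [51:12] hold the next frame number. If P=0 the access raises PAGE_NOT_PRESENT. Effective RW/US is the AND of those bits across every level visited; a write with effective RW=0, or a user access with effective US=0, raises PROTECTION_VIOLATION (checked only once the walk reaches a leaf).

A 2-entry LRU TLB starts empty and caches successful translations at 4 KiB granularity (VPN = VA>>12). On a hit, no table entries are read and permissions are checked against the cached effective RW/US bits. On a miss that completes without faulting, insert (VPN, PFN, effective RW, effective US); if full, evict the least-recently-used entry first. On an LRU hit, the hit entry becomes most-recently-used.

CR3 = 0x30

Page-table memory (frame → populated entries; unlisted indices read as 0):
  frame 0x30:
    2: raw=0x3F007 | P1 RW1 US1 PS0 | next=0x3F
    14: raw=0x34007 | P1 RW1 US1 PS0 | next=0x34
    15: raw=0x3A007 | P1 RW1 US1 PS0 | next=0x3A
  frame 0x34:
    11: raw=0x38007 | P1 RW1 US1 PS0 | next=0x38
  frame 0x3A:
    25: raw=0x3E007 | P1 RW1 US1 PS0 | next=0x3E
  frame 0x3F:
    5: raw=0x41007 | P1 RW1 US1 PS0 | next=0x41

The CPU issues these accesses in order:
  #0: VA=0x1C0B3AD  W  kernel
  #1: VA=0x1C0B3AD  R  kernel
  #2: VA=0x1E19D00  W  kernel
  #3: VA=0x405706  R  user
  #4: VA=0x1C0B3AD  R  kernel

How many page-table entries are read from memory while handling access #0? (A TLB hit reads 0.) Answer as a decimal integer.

Trace:
#0 VA=0x1C0B3AD (w,kernel):
  L0: frame=0x30 idx=14 entry=0x34007 [P=1 RW=1 US=1 PS=0]
  L1: frame=0x34 idx=11 entry=0x38007 [P=1 RW=1 US=1 PS=0]
  ⇒ phys 0x383AD  [2 reads]
#1 VA=0x1C0B3AD (r,kernel):
  TLB hit vpn=0x1C0B → PA=0x383AD
#2 VA=0x1E19D00 (w,kernel):
  L0: frame=0x30 idx=15 entry=0x3A007 [P=1 RW=1 US=1 PS=0]
  L1: frame=0x3A idx=25 entry=0x3E007 [P=1 RW=1 US=1 PS=0]
  ⇒ phys 0x3ED00  [2 reads]
#3 VA=0x405706 (r,user):
  L0: frame=0x30 idx=2 entry=0x3F007 [P=1 RW=1 US=1 PS=0]
  L1: frame=0x3F idx=5 entry=0x41007 [P=1 RW=1 US=1 PS=0]
  ⇒ phys 0x41706  [2 reads]
#4 VA=0x1C0B3AD (r,kernel):
  L0: frame=0x30 idx=14 entry=0x34007 [P=1 RW=1 US=1 PS=0]
  L1: frame=0x34 idx=11 entry=0x38007 [P=1 RW=1 US=1 PS=0]
  ⇒ phys 0x383AD  [2 reads]

Entries read for #0: 2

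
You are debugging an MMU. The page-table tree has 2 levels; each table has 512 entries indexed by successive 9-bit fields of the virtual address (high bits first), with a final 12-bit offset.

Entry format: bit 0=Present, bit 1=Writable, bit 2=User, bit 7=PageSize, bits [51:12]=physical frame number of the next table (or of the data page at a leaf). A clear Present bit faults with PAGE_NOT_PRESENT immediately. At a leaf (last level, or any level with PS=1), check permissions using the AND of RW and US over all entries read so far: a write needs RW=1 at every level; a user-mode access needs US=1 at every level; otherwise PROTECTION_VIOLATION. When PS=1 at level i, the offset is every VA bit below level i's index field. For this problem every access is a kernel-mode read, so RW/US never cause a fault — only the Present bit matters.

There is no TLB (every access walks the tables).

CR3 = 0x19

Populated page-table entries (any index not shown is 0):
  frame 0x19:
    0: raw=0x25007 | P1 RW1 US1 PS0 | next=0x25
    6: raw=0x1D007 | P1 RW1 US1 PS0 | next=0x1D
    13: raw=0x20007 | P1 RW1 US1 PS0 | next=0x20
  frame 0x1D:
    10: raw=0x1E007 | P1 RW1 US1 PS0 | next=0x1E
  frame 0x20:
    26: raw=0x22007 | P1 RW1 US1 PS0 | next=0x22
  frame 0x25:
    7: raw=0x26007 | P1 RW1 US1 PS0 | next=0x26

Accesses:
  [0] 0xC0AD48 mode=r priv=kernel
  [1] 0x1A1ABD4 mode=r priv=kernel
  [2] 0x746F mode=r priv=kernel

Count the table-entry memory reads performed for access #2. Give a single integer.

Walk each access:
#0 VA=0xC0AD48 (r,kernel):
  lvl0: tbl 0x19, slot 6 ⇒ 0x1D007 (P1/RW1/US1/PS0)
  lvl1: tbl 0x1D, slot 10 ⇒ 0x1E007 (P1/RW1/US1/PS0)
  ⇒ phys 0x1ED48  [2 reads]
#1 VA=0x1A1ABD4 (r,kernel):
  lvl0: tbl 0x19, slot 13 ⇒ 0x20007 (P1/RW1/US1/PS0)
  lvl1: tbl 0x20, slot 26 ⇒ 0x22007 (P1/RW1/US1/PS0)
  ⇒ phys 0x22BD4  [2 reads]
#2 VA=0x746F (r,kernel):
  lvl0: tbl 0x19, slot 0 ⇒ 0x25007 (P1/RW1/US1/PS0)
  lvl1: tbl 0x25, slot 7 ⇒ 0x26007 (P1/RW1/US1/PS0)
  ⇒ phys 0x2646F  [2 reads]

Entries read for #2: 2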